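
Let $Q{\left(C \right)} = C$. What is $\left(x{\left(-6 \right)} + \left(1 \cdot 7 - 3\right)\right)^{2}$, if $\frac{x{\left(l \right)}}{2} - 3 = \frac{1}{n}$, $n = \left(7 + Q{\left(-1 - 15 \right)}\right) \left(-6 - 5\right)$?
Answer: $\frac{984064}{9801} \approx 100.4$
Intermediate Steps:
$n = 99$ ($n = \left(7 - 16\right) \left(-6 - 5\right) = \left(7 - 16\right) \left(-11\right) = \left(-9\right) \left(-11\right) = 99$)
$x{\left(l \right)} = \frac{596}{99}$ ($x{\left(l \right)} = 6 + \frac{2}{99} = \frac{596}{99}$)
$\left(x{\left(-6 \right)} + \left(1 \cdot 7 - 3\right)\right)^{2} = \left(\frac{596}{99} + \left(1 \cdot 7 - 3\right)\right)^{2} = \left(\frac{596}{99} + \left(7 - 3\right)\right)^{2} = \left(\frac{596}{99} + 4\right)^{2} = \left(\frac{992}{99}\right)^{2} = \frac{984064}{9801}$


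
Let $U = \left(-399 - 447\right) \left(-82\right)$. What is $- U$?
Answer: $-69372$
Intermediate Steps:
$U = 69372$ ($U = \left(-846\right) \left(-82\right) = 69372$)
$- U = \left(-1\right) 69372 = -69372$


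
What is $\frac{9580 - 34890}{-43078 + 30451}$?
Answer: $\frac{25310}{12627} \approx 2.0044$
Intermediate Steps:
$\frac{9580 - 34890}{-43078 + 30451} = - \frac{25310}{-12627} = \left(-25310\right) \left(- \frac{1}{12627}\right) = \frac{25310}{12627}$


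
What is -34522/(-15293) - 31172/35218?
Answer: 9013200/6568157 ≈ 1.3723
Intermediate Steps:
-34522/(-15293) - 31172/35218 = -34522*(-1/15293) - 31172*1/35218 = 842/373 - 15586/17609 = 9013200/6568157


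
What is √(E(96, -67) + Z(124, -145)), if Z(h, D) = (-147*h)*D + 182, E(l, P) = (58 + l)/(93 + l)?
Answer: 2*√53525667/9 ≈ 1625.8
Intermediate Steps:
E(l, P) = (58 + l)/(93 + l)
Z(h, D) = 182 - 147*D*h (Z(h, D) = -147*D*h + 182 = 182 - 147*D*h)
√(E(96, -67) + Z(124, -145)) = √((58 + 96)/(93 + 96) + (182 - 147*(-145)*124)) = √(154/189 + (182 + 2643060)) = √((1/189)*154 + 2643242) = √(22/27 + 2643242) = √(71367556/27) = 2*√53525667/9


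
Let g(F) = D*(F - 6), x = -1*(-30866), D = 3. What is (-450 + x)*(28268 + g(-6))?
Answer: 858704512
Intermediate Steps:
x = 30866
g(F) = -18 + 3*F (g(F) = 3*(F - 6) = 3*(-6 + F) = -18 + 3*F)
(-450 + x)*(28268 + g(-6)) = (-450 + 30866)*(28268 + (-18 + 3*(-6))) = 30416*(28268 + (-18 - 18)) = 30416*(28268 - 36) = 30416*28232 = 858704512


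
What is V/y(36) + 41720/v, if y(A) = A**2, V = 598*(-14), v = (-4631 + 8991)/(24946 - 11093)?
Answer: 4681143859/35316 ≈ 1.3255e+5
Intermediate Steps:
v = 4360/13853 ≈ 0.31473
V = -8372
V/y(36) + 41720/v = -8372/(36**2) + 41720/(4360/13853) = -8372/1296 + 41720*(13853/4360) = -8372*1/1296 + 14448679/109 = -2093/324 + 14448679/109 = 4681143859/35316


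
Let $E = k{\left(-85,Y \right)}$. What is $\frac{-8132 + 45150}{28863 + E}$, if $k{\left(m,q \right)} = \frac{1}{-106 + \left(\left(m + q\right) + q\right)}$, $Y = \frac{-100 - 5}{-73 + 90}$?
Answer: $\frac{63985613}{49889687} \approx 1.2825$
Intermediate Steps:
$Y = - \frac{105}{17} \approx -6.1765$
$k{\left(m,q \right)} = \frac{1}{-106 + m + 2 q}$ ($k{\left(m,q \right)} = \frac{1}{-106 + \left(m + 2 q\right)} = \frac{1}{-106 + m + 2 q}$)
$E = - \frac{17}{3457}$ ($E = \frac{1}{-106 - 85 + 2 \left(- \frac{105}{17}\right)} = \frac{1}{-106 - 85 - \frac{210}{17}} = \frac{1}{- \frac{3457}{17}} = - \frac{17}{3457} \approx -0.0049176$)
$\frac{-8132 + 45150}{28863 + E} = \frac{-8132 + 45150}{28863 - \frac{17}{3457}} = \frac{37018}{\frac{99779374}{3457}} = 37018 \cdot \frac{3457}{99779374} = \frac{63985613}{49889687}$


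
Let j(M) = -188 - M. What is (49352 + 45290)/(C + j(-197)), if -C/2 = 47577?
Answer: -94642/95145 ≈ -0.99471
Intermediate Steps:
C = -95154 (C = -2*47577 = -95154)
(49352 + 45290)/(C + j(-197)) = (49352 + 45290)/(-95154 + (-188 - 1*(-197))) = 94642/(-95154 + (-188 + 197)) = 94642/(-95154 + 9) = 94642/(-95145) = 94642*(-1/95145) = -94642/95145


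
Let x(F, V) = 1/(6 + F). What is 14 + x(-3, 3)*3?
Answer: 15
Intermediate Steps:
14 + x(-3, 3)*3 = 14 + 3/(6 - 3) = 14 + 3/3 = 14 + (⅓)*3 = 14 + 1 = 15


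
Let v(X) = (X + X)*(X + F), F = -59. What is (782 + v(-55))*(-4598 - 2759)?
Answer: -98009954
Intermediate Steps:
v(X) = 2*X*(-59 + X) (v(X) = (X + X)*(X - 59) = (2*X)*(-59 + X) = 2*X*(-59 + X))
(782 + v(-55))*(-4598 - 2759) = (782 + 2*(-55)*(-59 - 55))*(-4598 - 2759) = (782 + 2*(-55)*(-114))*(-7357) = (782 + 12540)*(-7357) = 13322*(-7357) = -98009954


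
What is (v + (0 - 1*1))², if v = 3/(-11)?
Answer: 196/121 ≈ 1.6198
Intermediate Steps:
v = -3/11 (v = 3*(-1/11) = -3/11 ≈ -0.27273)
(v + (0 - 1*1))² = (-3/11 + (0 - 1*1))² = (-3/11 + (0 - 1))² = (-3/11 - 1)² = (-14/11)² = 196/121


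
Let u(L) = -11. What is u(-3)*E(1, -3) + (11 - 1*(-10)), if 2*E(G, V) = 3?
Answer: 9/2 ≈ 4.5000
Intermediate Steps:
E(G, V) = 3/2 (E(G, V) = (½)*3 = 3/2)
u(-3)*E(1, -3) + (11 - 1*(-10)) = -11*3/2 + (11 - 1*(-10)) = -33/2 + (11 + 10) = -33/2 + 21 = 9/2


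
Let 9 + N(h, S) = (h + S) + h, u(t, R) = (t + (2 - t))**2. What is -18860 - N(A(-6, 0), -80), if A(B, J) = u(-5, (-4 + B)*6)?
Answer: -18779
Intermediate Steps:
u(t, R) = 4 (u(t, R) = 2**2 = 4)
A(B, J) = 4
N(h, S) = -9 + S + 2*h (N(h, S) = -9 + ((h + S) + h) = -9 + ((S + h) + h) = -9 + (S + 2*h) = -9 + S + 2*h)
-18860 - N(A(-6, 0), -80) = -18860 - (-9 - 80 + 2*4) = -18860 - (-9 - 80 + 8) = -18860 - 1*(-81) = -18860 + 81 = -18779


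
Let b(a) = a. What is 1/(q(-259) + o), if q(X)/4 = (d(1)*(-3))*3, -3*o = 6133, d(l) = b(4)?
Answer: -3/6565 ≈ -0.00045697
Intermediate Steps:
d(l) = 4
o = -6133/3 (o = -1/3*6133 = -6133/3 ≈ -2044.3)
q(X) = -144 (q(X) = 4*((4*(-3))*3) = 4*(-12*3) = 4*(-36) = -144)
1/(q(-259) + o) = 1/(-144 - 6133/3) = 1/(-6565/3) = -3/6565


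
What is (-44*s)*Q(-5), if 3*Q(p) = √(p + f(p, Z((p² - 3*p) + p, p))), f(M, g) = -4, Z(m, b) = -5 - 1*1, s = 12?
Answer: -528*I ≈ -528.0*I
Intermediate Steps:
Z(m, b) = -6 (Z(m, b) = -5 - 1 = -6)
Q(p) = √(-4 + p)/3 (Q(p) = √(p - 4)/3 = √(-4 + p)/3)
(-44*s)*Q(-5) = (-44*12)*(√(-4 - 5)/3) = -176*√(-9) = -176*3*I = -528*I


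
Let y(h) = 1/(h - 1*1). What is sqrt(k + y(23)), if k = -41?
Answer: I*sqrt(19822)/22 ≈ 6.3996*I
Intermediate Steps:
y(h) = 1/(-1 + h) (y(h) = 1/(h - 1) = 1/(-1 + h))
sqrt(k + y(23)) = sqrt(-41 + 1/(-1 + 23)) = sqrt(-41 + 1/22) = sqrt(-901/22) = I*sqrt(19822)/22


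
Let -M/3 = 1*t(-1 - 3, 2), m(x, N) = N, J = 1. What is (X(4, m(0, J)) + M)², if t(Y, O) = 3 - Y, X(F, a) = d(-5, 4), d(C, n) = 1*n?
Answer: 289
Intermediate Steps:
d(C, n) = n
X(F, a) = 4
M = -21 (M = -3*(3 - (-1 - 3)) = -3*(3 - 1*(-4)) = -3*(3 + 4) = -3*7 = -21)
(X(4, m(0, J)) + M)² = (4 - 21)² = (-17)² = 289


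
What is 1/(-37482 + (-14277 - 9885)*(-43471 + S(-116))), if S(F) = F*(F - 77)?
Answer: 1/509369964 ≈ 1.9632e-9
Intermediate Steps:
S(F) = F*(-77 + F)
1/(-37482 + (-14277 - 9885)*(-43471 + S(-116))) = 1/(-37482 + (-14277 - 9885)*(-43471 - 116*(-77 - 116))) = 1/(-37482 - 24162*(-43471 - 116*(-193))) = 1/(-37482 - 24162*(-43471 + 22388)) = 1/(-37482 - 24162*(-21083)) = 1/(-37482 + 509407446) = 1/509369964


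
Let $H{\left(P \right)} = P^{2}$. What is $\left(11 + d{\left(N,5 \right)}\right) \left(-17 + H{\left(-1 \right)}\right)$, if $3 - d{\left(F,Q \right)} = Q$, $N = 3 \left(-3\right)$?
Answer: $-144$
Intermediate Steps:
$N = -9$
$d{\left(F,Q \right)} = 3 - Q$
$\left(11 + d{\left(N,5 \right)}\right) \left(-17 + H{\left(-1 \right)}\right) = \left(11 + \left(3 - 5\right)\right) \left(-17 + \left(-1\right)^{2}\right) = \left(11 + \left(3 - 5\right)\right) \left(-17 + 1\right) = \left(11 - 2\right) \left(-16\right) = 9 \left(-16\right) = -144$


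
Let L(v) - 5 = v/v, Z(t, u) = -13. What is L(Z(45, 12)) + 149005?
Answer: 149011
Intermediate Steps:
L(v) = 6 (L(v) = 5 + v/v = 5 + 1 = 6)
L(Z(45, 12)) + 149005 = 6 + 149005 = 149011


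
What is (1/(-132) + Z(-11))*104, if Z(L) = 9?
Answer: 30862/33 ≈ 935.21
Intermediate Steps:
(1/(-132) + Z(-11))*104 = (1/(-132) + 9)*104 = (-1/132 + 9)*104 = (1187/132)*104 = 30862/33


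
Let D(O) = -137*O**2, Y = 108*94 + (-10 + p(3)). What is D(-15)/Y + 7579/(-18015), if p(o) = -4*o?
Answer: -126417529/36498390 ≈ -3.4636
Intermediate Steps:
Y = 10130 (Y = 108*94 + (-10 - 4*3) = 10152 + (-10 - 12) = 10152 - 22 = 10130)
D(-15)/Y + 7579/(-18015) = -137*(-15)**2/10130 + 7579/(-18015) = -137*225*(1/10130) + 7579*(-1/18015) = -30825*1/10130 - 7579/18015 = -6165/2026 - 7579/18015 = -126417529/36498390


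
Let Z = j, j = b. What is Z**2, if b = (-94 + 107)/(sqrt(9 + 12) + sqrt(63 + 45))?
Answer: 7267/2523 - 676*sqrt(7)/841 ≈ 0.75363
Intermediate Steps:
b = 13/(sqrt(21) + 6*sqrt(3)) (b = 13/(sqrt(21) + sqrt(108)) = 13/(sqrt(21) + 6*sqrt(3)) ≈ 0.86812)
j = 13/(sqrt(21) + 6*sqrt(3)) ≈ 0.86812
Z = 13/(sqrt(21) + 6*sqrt(3)) ≈ 0.86812
Z**2 = (13/(sqrt(21) + 6*sqrt(3)))**2 = 169/(sqrt(21) + 6*sqrt(3))**2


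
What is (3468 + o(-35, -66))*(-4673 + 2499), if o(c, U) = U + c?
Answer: -7319858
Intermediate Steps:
(3468 + o(-35, -66))*(-4673 + 2499) = (3468 + (-66 - 35))*(-4673 + 2499) = (3468 - 101)*(-2174) = 3367*(-2174) = -7319858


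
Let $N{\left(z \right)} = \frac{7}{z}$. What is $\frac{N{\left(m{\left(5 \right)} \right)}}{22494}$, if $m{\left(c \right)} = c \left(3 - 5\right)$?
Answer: $- \frac{7}{224940} \approx -3.1119 \cdot 10^{-5}$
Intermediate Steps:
$m{\left(c \right)} = - 2 c$ ($m{\left(c \right)} = c \left(-2\right) = - 2 c$)
$\frac{N{\left(m{\left(5 \right)} \right)}}{22494} = \frac{7 \frac{1}{\left(-2\right) 5}}{22494} = \frac{7 \frac{1}{-10}}{22494} = \frac{7 \left(- \frac{1}{10}\right)}{22494} = \frac{1}{22494} \left(- \frac{7}{10}\right) = - \frac{7}{224940}$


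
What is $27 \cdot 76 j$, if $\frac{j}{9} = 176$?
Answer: $3250368$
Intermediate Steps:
$j = 1584$ ($j = 9 \cdot 176 = 1584$)
$27 \cdot 76 j = 27 \cdot 76 \cdot 1584 = 2052 \cdot 1584 = 3250368$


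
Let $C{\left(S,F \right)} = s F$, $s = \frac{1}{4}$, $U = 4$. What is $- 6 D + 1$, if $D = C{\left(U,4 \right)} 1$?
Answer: $-5$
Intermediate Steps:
$s = \frac{1}{4} \approx 0.25$
$C{\left(S,F \right)} = \frac{F}{4}$
$D = 1$ ($D = \frac{1}{4} \cdot 4 \cdot 1 = 1 \cdot 1 = 1$)
$- 6 D + 1 = \left(-6\right) 1 + 1 = -6 + 1 = -5$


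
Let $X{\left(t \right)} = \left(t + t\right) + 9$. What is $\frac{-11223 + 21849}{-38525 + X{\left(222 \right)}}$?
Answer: $- \frac{5313}{19036} \approx -0.2791$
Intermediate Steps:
$X{\left(t \right)} = 9 + 2 t$ ($X{\left(t \right)} = 2 t + 9 = 9 + 2 t$)
$\frac{-11223 + 21849}{-38525 + X{\left(222 \right)}} = \frac{-11223 + 21849}{-38525 + \left(9 + 2 \cdot 222\right)} = \frac{10626}{-38525 + \left(9 + 444\right)} = \frac{10626}{-38525 + 453} = \frac{10626}{-38072} = 10626 \left(- \frac{1}{38072}\right) = - \frac{5313}{19036}$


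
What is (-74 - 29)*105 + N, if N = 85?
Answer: -10730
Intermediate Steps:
(-74 - 29)*105 + N = (-74 - 29)*105 + 85 = -103*105 + 85 = -10815 + 85 = -10730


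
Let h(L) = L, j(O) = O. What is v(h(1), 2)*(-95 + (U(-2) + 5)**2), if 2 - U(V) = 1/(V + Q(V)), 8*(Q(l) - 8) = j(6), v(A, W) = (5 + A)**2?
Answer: -140120/81 ≈ -1729.9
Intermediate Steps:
Q(l) = 35/4 (Q(l) = 8 + (1/8)*6 = 8 + 3/4 = 35/4)
U(V) = 2 - 1/(35/4 + V) (U(V) = 2 - 1/(V + 35/4) = 2 - 1/(35/4 + V))
v(h(1), 2)*(-95 + (U(-2) + 5)**2) = (5 + 1)**2*(-95 + (2*(33 + 4*(-2))/(35 + 4*(-2)) + 5)**2) = 6**2*(-95 + (2*(33 - 8)/(35 - 8) + 5)**2) = 36*(-95 + (2*25/27 + 5)**2) = 36*(-95 + (2*(1/27)*25 + 5)**2) = 36*(-95 + (50/27 + 5)**2) = 36*(-95 + (185/27)**2) = 36*(-95 + 34225/729) = 36*(-35030/729) = -140120/81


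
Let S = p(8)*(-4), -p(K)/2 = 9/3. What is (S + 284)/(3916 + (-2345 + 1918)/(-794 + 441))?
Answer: 108724/1382775 ≈ 0.078627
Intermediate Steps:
p(K) = -6 (p(K) = -18/3 = -2*3 = -6)
S = 24 (S = -6*(-4) = 24)
(S + 284)/(3916 + (-2345 + 1918)/(-794 + 441)) = (24 + 284)/(3916 + (-2345 + 1918)/(-794 + 441)) = 308/(3916 - 427/(-353)) = 308/(3916 - 427*(-1/353)) = 308/(3916 + 427/353) = 308/(1382775/353) = 308*(353/1382775) = 108724/1382775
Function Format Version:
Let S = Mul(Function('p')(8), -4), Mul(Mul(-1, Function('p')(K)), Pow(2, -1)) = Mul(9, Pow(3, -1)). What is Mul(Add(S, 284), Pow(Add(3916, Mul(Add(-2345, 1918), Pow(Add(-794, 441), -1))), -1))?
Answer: Rational(108724, 1382775) ≈ 0.078627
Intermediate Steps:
Function('p')(K) = -6 (Function('p')(K) = Mul(-2, Mul(9, Pow(3, -1))) = Mul(-2, Mul(9, Rational(1, 3))) = Mul(-2, 3) = -6)
S = 24 (S = Mul(-6, -4) = 24)
Mul(Add(S, 284), Pow(Add(3916, Mul(Add(-2345, 1918), Pow(Add(-794, 441), -1))), -1)) = Mul(Add(24, 284), Pow(Add(3916, Mul(Add(-2345, 1918), Pow(Add(-794, 441), -1))), -1)) = Mul(308, Pow(Add(3916, Mul(-427, Pow(-353, -1))), -1)) = Mul(308, Pow(Add(3916, Mul(-427, Rational(-1, 353))), -1)) = Mul(308, Pow(Add(3916, Rational(427, 353)), -1)) = Mul(308, Pow(Rational(1382775, 353), -1)) = Mul(308, Rational(353, 1382775)) = Rational(108724, 1382775)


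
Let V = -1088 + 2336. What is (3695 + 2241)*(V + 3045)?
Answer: 25483248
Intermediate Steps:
V = 1248
(3695 + 2241)*(V + 3045) = (3695 + 2241)*(1248 + 3045) = 5936*4293 = 25483248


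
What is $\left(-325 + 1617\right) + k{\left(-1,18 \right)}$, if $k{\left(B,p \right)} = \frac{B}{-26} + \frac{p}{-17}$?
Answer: $\frac{570613}{442} \approx 1291.0$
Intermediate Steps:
$k{\left(B,p \right)} = - \frac{p}{17} - \frac{B}{26}$ ($k{\left(B,p \right)} = B \left(- \frac{1}{26}\right) + p \left(- \frac{1}{17}\right) = - \frac{B}{26} - \frac{p}{17} = - \frac{p}{17} - \frac{B}{26}$)
$\left(-325 + 1617\right) + k{\left(-1,18 \right)} = \left(-325 + 1617\right) - \frac{451}{442} = 1292 + \left(- \frac{18}{17} + \frac{1}{26}\right) = 1292 - \frac{451}{442} = \frac{570613}{442}$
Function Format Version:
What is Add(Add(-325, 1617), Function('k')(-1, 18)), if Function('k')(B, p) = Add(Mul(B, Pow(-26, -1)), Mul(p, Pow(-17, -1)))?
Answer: Rational(570613, 442) ≈ 1291.0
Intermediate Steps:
Function('k')(B, p) = Add(Mul(Rational(-1, 17), p), Mul(Rational(-1, 26), B)) (Function('k')(B, p) = Add(Mul(B, Rational(-1, 26)), Mul(p, Rational(-1, 17))) = Add(Mul(Rational(-1, 26), B), Mul(Rational(-1, 17), p)) = Add(Mul(Rational(-1, 17), p), Mul(Rational(-1, 26), B)))
Add(Add(-325, 1617), Function('k')(-1, 18)) = Add(Add(-325, 1617), Add(Mul(Rational(-1, 17), 18), Mul(Rational(-1, 26), -1))) = Add(1292, Add(Rational(-18, 17), Rational(1, 26))) = Add(1292, Rational(-451, 442)) = Rational(570613, 442)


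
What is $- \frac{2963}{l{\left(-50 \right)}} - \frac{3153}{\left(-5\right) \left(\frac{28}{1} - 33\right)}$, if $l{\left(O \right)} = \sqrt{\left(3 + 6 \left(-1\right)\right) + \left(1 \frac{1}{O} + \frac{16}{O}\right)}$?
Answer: $- \frac{3153}{25} + \frac{14815 i \sqrt{334}}{167} \approx -126.12 + 1621.3 i$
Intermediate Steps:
$l{\left(O \right)} = \sqrt{-3 + \frac{17}{O}}$ ($l{\left(O \right)} = \sqrt{\left(3 - 6\right) + \left(\frac{1}{O} + \frac{16}{O}\right)} = \sqrt{-3 + \frac{17}{O}}$)
$- \frac{2963}{l{\left(-50 \right)}} - \frac{3153}{\left(-5\right) \left(\frac{28}{1} - 33\right)} = - \frac{2963}{\sqrt{-3 + \frac{17}{-50}}} - \frac{3153}{\left(-5\right) \left(\frac{28}{1} - 33\right)} = - \frac{2963}{\sqrt{-3 + 17 \left(- \frac{1}{50}\right)}} - \frac{3153}{\left(-5\right) \left(28 \cdot 1 - 33\right)} = - \frac{2963}{\sqrt{-3 - \frac{17}{50}}} - \frac{3153}{\left(-5\right) \left(28 - 33\right)} = - \frac{2963}{\sqrt{- \frac{167}{50}}} - \frac{3153}{\left(-5\right) \left(-5\right)} = - \frac{2963}{\frac{1}{10} i \sqrt{334}} - \frac{3153}{25} = - 2963 \left(- \frac{5 i \sqrt{334}}{167}\right) - \frac{3153}{25} = \frac{14815 i \sqrt{334}}{167} - \frac{3153}{25} = - \frac{3153}{25} + \frac{14815 i \sqrt{334}}{167}$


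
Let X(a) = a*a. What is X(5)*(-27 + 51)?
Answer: 600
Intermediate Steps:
X(a) = a²
X(5)*(-27 + 51) = 5²*(-27 + 51) = 25*24 = 600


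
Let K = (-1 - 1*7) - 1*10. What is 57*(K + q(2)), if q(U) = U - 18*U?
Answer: -2964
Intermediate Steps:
q(U) = -17*U (q(U) = U - 18*U = -17*U)
K = -18 (K = (-1 - 7) - 10 = -8 - 10 = -18)
57*(K + q(2)) = 57*(-18 - 17*2) = 57*(-18 - 34) = 57*(-52) = -2964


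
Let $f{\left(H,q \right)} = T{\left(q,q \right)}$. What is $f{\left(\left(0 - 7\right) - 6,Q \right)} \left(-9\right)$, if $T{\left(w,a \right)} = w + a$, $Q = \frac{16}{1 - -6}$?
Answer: $- \frac{288}{7} \approx -41.143$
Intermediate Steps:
$Q = \frac{16}{7}$ ($Q = \frac{16}{1 + 6} = \frac{16}{7} \approx 2.2857$)
$T{\left(w,a \right)} = a + w$
$f{\left(H,q \right)} = 2 q$ ($f{\left(H,q \right)} = q + q = 2 q$)
$f{\left(\left(0 - 7\right) - 6,Q \right)} \left(-9\right) = 2 \cdot \frac{16}{7} \left(-9\right) = \frac{32}{7} \left(-9\right) = - \frac{288}{7}$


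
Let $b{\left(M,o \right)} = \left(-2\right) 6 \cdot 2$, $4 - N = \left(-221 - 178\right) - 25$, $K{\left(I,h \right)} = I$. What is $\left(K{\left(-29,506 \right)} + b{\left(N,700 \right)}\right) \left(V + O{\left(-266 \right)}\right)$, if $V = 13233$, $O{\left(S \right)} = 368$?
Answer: $-720853$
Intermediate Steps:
$N = 428$ ($N = 4 - \left(\left(-221 - 178\right) - 25\right) = 4 - \left(-399 - 25\right) = 4 - -424 = 4 + 424 = 428$)
$b{\left(M,o \right)} = -24$ ($b{\left(M,o \right)} = \left(-12\right) 2 = -24$)
$\left(K{\left(-29,506 \right)} + b{\left(N,700 \right)}\right) \left(V + O{\left(-266 \right)}\right) = \left(-29 - 24\right) \left(13233 + 368\right) = \left(-53\right) 13601 = -720853$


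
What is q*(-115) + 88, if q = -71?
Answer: 8253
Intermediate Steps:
q*(-115) + 88 = -71*(-115) + 88 = 8165 + 88 = 8253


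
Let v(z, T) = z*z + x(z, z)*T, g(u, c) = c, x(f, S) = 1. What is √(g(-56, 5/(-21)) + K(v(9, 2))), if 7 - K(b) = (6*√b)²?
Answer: I*√1314726/21 ≈ 54.601*I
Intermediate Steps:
v(z, T) = T + z² (v(z, T) = z*z + 1*T = z² + T = T + z²)
K(b) = 7 - 36*b (K(b) = 7 - (6*√b)² = 7 - 36*b)
√(g(-56, 5/(-21)) + K(v(9, 2))) = √(5/(-21) + (7 - 36*(2 + 9²))) = √(5*(-1/21) + (7 - 36*(2 + 81))) = √(-5/21 + (7 - 36*83)) = √(-5/21 + (7 - 2988)) = √(-5/21 - 2981) = √(-62606/21) = I*√1314726/21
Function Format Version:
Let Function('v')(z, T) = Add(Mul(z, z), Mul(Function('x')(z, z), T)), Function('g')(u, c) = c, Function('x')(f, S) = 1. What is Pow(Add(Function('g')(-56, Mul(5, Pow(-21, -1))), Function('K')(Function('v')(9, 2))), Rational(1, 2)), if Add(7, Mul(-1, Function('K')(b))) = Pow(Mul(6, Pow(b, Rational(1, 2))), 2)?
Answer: Mul(Rational(1, 21), I, Pow(1314726, Rational(1, 2))) ≈ Mul(54.601, I)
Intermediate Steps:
Function('v')(z, T) = Add(T, Pow(z, 2)) (Function('v')(z, T) = Add(Mul(z, z), Mul(1, T)) = Add(Pow(z, 2), T) = Add(T, Pow(z, 2)))
Function('K')(b) = Add(7, Mul(-36, b)) (Function('K')(b) = Add(7, Mul(-1, Pow(Mul(6, Pow(b, Rational(1, 2))), 2))) = Add(7, Mul(-1, Mul(36, b))) = Add(7, Mul(-36, b)))
Pow(Add(Function('g')(-56, Mul(5, Pow(-21, -1))), Function('K')(Function('v')(9, 2))), Rational(1, 2)) = Pow(Add(Mul(5, Pow(-21, -1)), Add(7, Mul(-36, Add(2, Pow(9, 2))))), Rational(1, 2)) = Pow(Add(Mul(5, Rational(-1, 21)), Add(7, Mul(-36, Add(2, 81)))), Rational(1, 2)) = Pow(Add(Rational(-5, 21), Add(7, Mul(-36, 83))), Rational(1, 2)) = Pow(Add(Rational(-5, 21), Add(7, -2988)), Rational(1, 2)) = Pow(Add(Rational(-5, 21), -2981), Rational(1, 2)) = Pow(Rational(-62606, 21), Rational(1, 2)) = Mul(Rational(1, 21), I, Pow(1314726, Rational(1, 2)))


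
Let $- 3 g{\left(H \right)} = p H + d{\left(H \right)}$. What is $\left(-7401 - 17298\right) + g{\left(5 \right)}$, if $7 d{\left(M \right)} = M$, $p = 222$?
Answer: $- \frac{526454}{21} \approx -25069.0$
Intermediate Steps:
$d{\left(M \right)} = \frac{M}{7}$
$g{\left(H \right)} = - \frac{1555 H}{21}$ ($g{\left(H \right)} = - \frac{222 H + \frac{H}{7}}{3} = - \frac{\frac{1555}{7} H}{3} = - \frac{1555 H}{21}$)
$\left(-7401 - 17298\right) + g{\left(5 \right)} = \left(-7401 - 17298\right) - \frac{7775}{21} = -24699 - \frac{7775}{21} = - \frac{526454}{21}$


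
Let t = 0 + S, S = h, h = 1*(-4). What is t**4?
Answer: 256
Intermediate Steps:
h = -4
S = -4
t = -4 (t = 0 - 4 = -4)
t**4 = (-4)**4 = 256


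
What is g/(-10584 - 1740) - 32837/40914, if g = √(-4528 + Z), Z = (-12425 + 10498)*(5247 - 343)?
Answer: -32837/40914 - I*√1554/158 ≈ -0.80259 - 0.2495*I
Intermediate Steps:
Z = -9450008 (Z = -1927*4904 = -9450008)
g = 78*I*√1554 (g = √(-4528 - 9450008) = √(-9454536) = 78*I*√1554 ≈ 3074.8*I)
g/(-10584 - 1740) - 32837/40914 = (78*I*√1554)/(-10584 - 1740) - 32837/40914 = (78*I*√1554)/(-12324) - 32837*1/40914 = (78*I*√1554)*(-1/12324) - 32837/40914 = -I*√1554/158 - 32837/40914 = -32837/40914 - I*√1554/158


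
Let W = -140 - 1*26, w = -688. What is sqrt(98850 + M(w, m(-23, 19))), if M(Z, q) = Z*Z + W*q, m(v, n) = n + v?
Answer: sqrt(572858) ≈ 756.87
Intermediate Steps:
W = -166 (W = -140 - 26 = -166)
M(Z, q) = Z**2 - 166*q (M(Z, q) = Z*Z - 166*q = Z**2 - 166*q)
sqrt(98850 + M(w, m(-23, 19))) = sqrt(98850 + ((-688)**2 - 166*(19 - 23))) = sqrt(98850 + (473344 - 166*(-4))) = sqrt(98850 + (473344 + 664)) = sqrt(98850 + 474008) = sqrt(572858)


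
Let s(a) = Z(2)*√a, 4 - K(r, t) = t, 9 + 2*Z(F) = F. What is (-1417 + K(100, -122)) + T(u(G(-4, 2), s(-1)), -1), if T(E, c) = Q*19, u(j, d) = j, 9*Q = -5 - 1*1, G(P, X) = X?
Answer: -3911/3 ≈ -1303.7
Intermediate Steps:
Z(F) = -9/2 + F/2
Q = -⅔ (Q = (-5 - 1*1)/9 = (-5 - 1)/9 = (⅑)*(-6) = -⅔ ≈ -0.66667)
K(r, t) = 4 - t
s(a) = -7*√a/2 (s(a) = (-9/2 + (½)*2)*√a = (-9/2 + 1)*√a = -7*√a/2)
T(E, c) = -38/3 (T(E, c) = -⅔*19 = -38/3)
(-1417 + K(100, -122)) + T(u(G(-4, 2), s(-1)), -1) = (-1417 + (4 - 1*(-122))) - 38/3 = (-1417 + (4 + 122)) - 38/3 = (-1417 + 126) - 38/3 = -1291 - 38/3 = -3911/3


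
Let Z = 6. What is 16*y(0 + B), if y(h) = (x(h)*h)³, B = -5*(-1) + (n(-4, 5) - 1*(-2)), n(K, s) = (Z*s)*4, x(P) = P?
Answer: 67133966635024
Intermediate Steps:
n(K, s) = 24*s (n(K, s) = (6*s)*4 = 24*s)
B = 127 (B = -5*(-1) + (24*5 - 1*(-2)) = 5 + (120 + 2) = 5 + 122 = 127)
y(h) = h⁶ (y(h) = (h*h)³ = (h²)³ = h⁶)
16*y(0 + B) = 16*(0 + 127)⁶ = 16*127⁶ = 16*4195872914689 = 67133966635024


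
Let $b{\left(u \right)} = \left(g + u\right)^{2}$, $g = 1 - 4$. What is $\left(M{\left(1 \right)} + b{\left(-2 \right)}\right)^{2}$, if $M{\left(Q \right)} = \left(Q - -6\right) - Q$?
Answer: $961$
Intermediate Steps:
$M{\left(Q \right)} = 6$ ($M{\left(Q \right)} = \left(Q + 6\right) - Q = \left(6 + Q\right) - Q = 6$)
$g = -3$ ($g = 1 - 4 = -3$)
$b{\left(u \right)} = \left(-3 + u\right)^{2}$
$\left(M{\left(1 \right)} + b{\left(-2 \right)}\right)^{2} = \left(6 + \left(-3 - 2\right)^{2}\right)^{2} = \left(6 + \left(-5\right)^{2}\right)^{2} = \left(6 + 25\right)^{2} = 31^{2} = 961$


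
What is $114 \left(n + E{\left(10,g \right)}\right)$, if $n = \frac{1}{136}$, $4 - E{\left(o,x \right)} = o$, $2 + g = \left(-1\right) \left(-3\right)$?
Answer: $- \frac{46455}{68} \approx -683.16$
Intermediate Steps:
$g = 1$ ($g = -2 - -3 = -2 + 3 = 1$)
$E{\left(o,x \right)} = 4 - o$
$n = \frac{1}{136} \approx 0.0073529$
$114 \left(n + E{\left(10,g \right)}\right) = 114 \left(\frac{1}{136} + \left(4 - 10\right)\right) = 114 \left(\frac{1}{136} - 6\right) = 114 \left(- \frac{815}{136}\right) = - \frac{46455}{68}$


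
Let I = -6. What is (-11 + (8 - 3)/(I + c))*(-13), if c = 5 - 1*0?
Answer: 208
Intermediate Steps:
c = 5 (c = 5 + 0 = 5)
(-11 + (8 - 3)/(I + c))*(-13) = (-11 + (8 - 3)/(-6 + 5))*(-13) = (-11 + 5/(-1))*(-13) = (-11 + 5*(-1))*(-13) = (-11 - 5)*(-13) = -16*(-13) = 208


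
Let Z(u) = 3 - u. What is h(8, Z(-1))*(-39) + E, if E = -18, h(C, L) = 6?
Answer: -252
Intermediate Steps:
h(8, Z(-1))*(-39) + E = 6*(-39) - 18 = -234 - 18 = -252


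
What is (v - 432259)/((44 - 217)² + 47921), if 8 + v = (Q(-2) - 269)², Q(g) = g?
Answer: -179413/38925 ≈ -4.6092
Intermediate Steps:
v = 73433 (v = -8 + (-2 - 269)² = -8 + (-271)² = -8 + 73441 = 73433)
(v - 432259)/((44 - 217)² + 47921) = (73433 - 432259)/((44 - 217)² + 47921) = -358826/((-173)² + 47921) = -358826/(29929 + 47921) = -358826/77850 = -358826*1/77850 = -179413/38925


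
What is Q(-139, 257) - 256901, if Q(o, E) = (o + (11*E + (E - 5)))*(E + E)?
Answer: 1254259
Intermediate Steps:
Q(o, E) = 2*E*(-5 + o + 12*E) (Q(o, E) = (o + (11*E + (-5 + E)))*(2*E) = (o + (-5 + 12*E))*(2*E) = (-5 + o + 12*E)*(2*E) = 2*E*(-5 + o + 12*E))
Q(-139, 257) - 256901 = 2*257*(-5 - 139 + 12*257) - 256901 = 2*257*(-5 - 139 + 3084) - 256901 = 2*257*2940 - 256901 = 1511160 - 256901 = 1254259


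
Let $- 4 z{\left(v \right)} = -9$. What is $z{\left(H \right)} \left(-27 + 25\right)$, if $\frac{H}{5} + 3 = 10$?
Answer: $- \frac{9}{2} \approx -4.5$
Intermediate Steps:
$H = 35$ ($H = -15 + 5 \cdot 10 = -15 + 50 = 35$)
$z{\left(v \right)} = \frac{9}{4}$ ($z{\left(v \right)} = \left(- \frac{1}{4}\right) \left(-9\right) = \frac{9}{4}$)
$z{\left(H \right)} \left(-27 + 25\right) = \frac{9 \left(-27 + 25\right)}{4} = \frac{9}{4} \left(-2\right) = - \frac{9}{2}$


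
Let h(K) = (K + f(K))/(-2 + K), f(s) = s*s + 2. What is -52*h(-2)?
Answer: 52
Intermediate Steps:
f(s) = 2 + s**2 (f(s) = s**2 + 2 = 2 + s**2)
h(K) = (2 + K + K**2)/(-2 + K) (h(K) = (K + (2 + K**2))/(-2 + K) = (2 + K + K**2)/(-2 + K))
-52*h(-2) = -52*(2 - 2 + (-2)**2)/(-2 - 2) = -52*(2 - 2 + 4)/(-4) = -(-13)*4 = -52*(-1) = 52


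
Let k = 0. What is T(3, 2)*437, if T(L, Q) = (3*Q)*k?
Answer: 0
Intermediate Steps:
T(L, Q) = 0 (T(L, Q) = (3*Q)*0 = 0)
T(3, 2)*437 = 0*437 = 0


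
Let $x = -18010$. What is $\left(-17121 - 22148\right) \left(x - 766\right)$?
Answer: $737314744$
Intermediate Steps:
$\left(-17121 - 22148\right) \left(x - 766\right) = \left(-17121 - 22148\right) \left(-18010 - 766\right) = \left(-17121 - 22148\right) \left(-18776\right) = \left(-39269\right) \left(-18776\right) = 737314744$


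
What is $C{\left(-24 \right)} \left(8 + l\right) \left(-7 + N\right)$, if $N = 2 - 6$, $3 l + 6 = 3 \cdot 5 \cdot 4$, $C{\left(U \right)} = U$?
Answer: $6864$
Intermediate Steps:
$l = 18$ ($l = -2 + \frac{3 \cdot 5 \cdot 4}{3} = -2 + \frac{15 \cdot 4}{3} = -2 + \frac{1}{3} \cdot 60 = -2 + 20 = 18$)
$N = -4$ ($N = 2 - 6 = -4$)
$C{\left(-24 \right)} \left(8 + l\right) \left(-7 + N\right) = - 24 \left(8 + 18\right) \left(-7 - 4\right) = - 24 \cdot 26 \left(-11\right) = \left(-24\right) \left(-286\right) = 6864$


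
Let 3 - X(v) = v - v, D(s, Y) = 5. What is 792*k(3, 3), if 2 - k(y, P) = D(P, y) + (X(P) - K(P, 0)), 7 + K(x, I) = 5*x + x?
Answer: 3960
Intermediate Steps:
K(x, I) = -7 + 6*x (K(x, I) = -7 + (5*x + x) = -7 + 6*x)
X(v) = 3 (X(v) = 3 - (v - v) = 3 - 1*0 = 3 + 0 = 3)
k(y, P) = -13 + 6*P (k(y, P) = 2 - (5 + (3 - (-7 + 6*P))) = 2 - (5 + (3 + (7 - 6*P))) = 2 - (5 + (10 - 6*P)) = 2 - (15 - 6*P) = 2 + (-15 + 6*P) = -13 + 6*P)
792*k(3, 3) = 792*(-13 + 6*3) = 792*(-13 + 18) = 792*5 = 3960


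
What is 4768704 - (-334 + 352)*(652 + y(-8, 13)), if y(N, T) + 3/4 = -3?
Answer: 9514071/2 ≈ 4.7570e+6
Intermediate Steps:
y(N, T) = -15/4 (y(N, T) = -3/4 - 3 = -15/4)
4768704 - (-334 + 352)*(652 + y(-8, 13)) = 4768704 - (-334 + 352)*(652 - 15/4) = 4768704 - 18*2593/4 = 4768704 - 1*23337/2 = 4768704 - 23337/2 = 9514071/2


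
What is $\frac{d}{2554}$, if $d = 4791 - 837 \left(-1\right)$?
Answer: $\frac{2814}{1277} \approx 2.2036$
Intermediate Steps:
$d = 5628$ ($d = 4791 - -837 = 4791 + 837 = 5628$)
$\frac{d}{2554} = \frac{5628}{2554} = 5628 \cdot \frac{1}{2554} = \frac{2814}{1277}$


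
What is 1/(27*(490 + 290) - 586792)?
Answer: -1/565732 ≈ -1.7676e-6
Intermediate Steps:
1/(27*(490 + 290) - 586792) = 1/(27*780 - 586792) = 1/(21060 - 586792) = 1/(-565732) = -1/565732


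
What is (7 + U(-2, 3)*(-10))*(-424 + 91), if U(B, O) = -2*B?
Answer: 10989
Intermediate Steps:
(7 + U(-2, 3)*(-10))*(-424 + 91) = (7 - 2*(-2)*(-10))*(-424 + 91) = (7 + 4*(-10))*(-333) = (7 - 40)*(-333) = -33*(-333) = 10989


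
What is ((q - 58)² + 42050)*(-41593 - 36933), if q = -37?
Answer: -4010715450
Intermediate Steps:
((q - 58)² + 42050)*(-41593 - 36933) = ((-37 - 58)² + 42050)*(-41593 - 36933) = ((-95)² + 42050)*(-78526) = (9025 + 42050)*(-78526) = 51075*(-78526) = -4010715450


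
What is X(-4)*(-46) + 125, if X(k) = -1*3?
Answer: 263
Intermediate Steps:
X(k) = -3
X(-4)*(-46) + 125 = -3*(-46) + 125 = 138 + 125 = 263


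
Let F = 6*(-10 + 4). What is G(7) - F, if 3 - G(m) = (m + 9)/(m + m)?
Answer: 265/7 ≈ 37.857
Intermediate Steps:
F = -36 (F = 6*(-6) = -36)
G(m) = 3 - (9 + m)/(2*m) (G(m) = 3 - (m + 9)/(m + m) = 3 - (9 + m)/(2*m))
G(7) - F = (½)*(-9 + 5*7)/7 - 1*(-36) = (½)*(⅐)*(-9 + 35) + 36 = (½)*(⅐)*26 + 36 = 13/7 + 36 = 265/7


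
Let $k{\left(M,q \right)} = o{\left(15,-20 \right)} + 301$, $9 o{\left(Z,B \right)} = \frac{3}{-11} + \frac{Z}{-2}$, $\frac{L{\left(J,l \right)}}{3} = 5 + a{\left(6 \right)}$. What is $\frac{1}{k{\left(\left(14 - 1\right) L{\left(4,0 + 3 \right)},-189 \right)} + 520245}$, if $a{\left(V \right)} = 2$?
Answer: $\frac{22}{11451993} \approx 1.9211 \cdot 10^{-6}$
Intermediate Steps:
$L{\left(J,l \right)} = 21$ ($L{\left(J,l \right)} = 3 \left(5 + 2\right) = 3 \cdot 7 = 21$)
$o{\left(Z,B \right)} = - \frac{1}{33} - \frac{Z}{18}$ ($o{\left(Z,B \right)} = \frac{\frac{3}{-11} + \frac{Z}{-2}}{9} = \frac{3 \left(- \frac{1}{11}\right) + Z \left(- \frac{1}{2}\right)}{9} = \frac{- \frac{3}{11} - \frac{Z}{2}}{9} = - \frac{1}{33} - \frac{Z}{18}$)
$k{\left(M,q \right)} = \frac{6603}{22}$ ($k{\left(M,q \right)} = \left(- \frac{1}{33} - \frac{5}{6}\right) + 301 = - \frac{19}{22} + 301 = \frac{6603}{22}$)
$\frac{1}{k{\left(\left(14 - 1\right) L{\left(4,0 + 3 \right)},-189 \right)} + 520245} = \frac{1}{\frac{6603}{22} + 520245} = \frac{1}{\frac{11451993}{22}} = \frac{22}{11451993}$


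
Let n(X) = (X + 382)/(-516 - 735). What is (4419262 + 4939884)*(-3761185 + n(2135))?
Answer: -14679024823843664/417 ≈ -3.5201e+13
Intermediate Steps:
n(X) = -382/1251 - X/1251 (n(X) = (382 + X)/(-1251) = (382 + X)*(-1/1251) = -382/1251 - X/1251)
(4419262 + 4939884)*(-3761185 + n(2135)) = (4419262 + 4939884)*(-3761185 + (-382/1251 - 1/1251*2135)) = 9359146*(-3761185 + (-382/1251 - 2135/1251)) = 9359146*(-3761185 - 839/417) = 9359146*(-1568414984/417) = -14679024823843664/417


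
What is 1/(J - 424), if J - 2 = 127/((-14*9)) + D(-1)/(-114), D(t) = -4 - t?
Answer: -1197/506309 ≈ -0.0023642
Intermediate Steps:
J = 1219/1197 (J = 2 + (127/((-14*9)) + (-4 - 1*(-1))/(-114)) = 2 + (127/(-126) + (-4 + 1)*(-1/114)) = 2 + (127*(-1/126) - 3*(-1/114)) = 2 + (-127/126 + 1/38) = 2 - 1175/1197 = 1219/1197 ≈ 1.0184)
1/(J - 424) = 1/(1219/1197 - 424) = 1/(-506309/1197) = -1197/506309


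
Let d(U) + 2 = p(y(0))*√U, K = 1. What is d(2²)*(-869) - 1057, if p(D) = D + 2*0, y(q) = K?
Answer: -1057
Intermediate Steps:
y(q) = 1
p(D) = D (p(D) = D + 0 = D)
d(U) = -2 + √U (d(U) = -2 + 1*√U = -2 + √U)
d(2²)*(-869) - 1057 = (-2 + √(2²))*(-869) - 1057 = (-2 + √4)*(-869) - 1057 = (-2 + 2)*(-869) - 1057 = 0*(-869) - 1057 = 0 - 1057 = -1057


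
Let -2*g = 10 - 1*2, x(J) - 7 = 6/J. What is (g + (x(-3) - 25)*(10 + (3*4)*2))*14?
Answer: -9576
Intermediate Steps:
x(J) = 7 + 6/J
g = -4 (g = -(10 - 1*2)/2 = -(10 - 2)/2 = -1/2*8 = -4)
(g + (x(-3) - 25)*(10 + (3*4)*2))*14 = (-4 + ((7 + 6/(-3)) - 25)*(10 + (3*4)*2))*14 = (-4 + ((7 + 6*(-1/3)) - 25)*(10 + 12*2))*14 = (-4 + ((7 - 2) - 25)*(10 + 24))*14 = (-4 + (5 - 25)*34)*14 = (-4 - 20*34)*14 = (-4 - 680)*14 = -684*14 = -9576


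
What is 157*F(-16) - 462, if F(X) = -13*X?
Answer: 32194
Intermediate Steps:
157*F(-16) - 462 = 157*(-13*(-16)) - 462 = 157*208 - 462 = 32656 - 462 = 32194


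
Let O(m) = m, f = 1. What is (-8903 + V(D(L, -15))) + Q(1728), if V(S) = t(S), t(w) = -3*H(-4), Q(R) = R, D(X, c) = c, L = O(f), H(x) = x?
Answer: -7163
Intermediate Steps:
L = 1
t(w) = 12 (t(w) = -3*(-4) = 12)
V(S) = 12
(-8903 + V(D(L, -15))) + Q(1728) = (-8903 + 12) + 1728 = -8891 + 1728 = -7163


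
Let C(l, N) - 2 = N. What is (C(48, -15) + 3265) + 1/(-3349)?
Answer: 10890947/3349 ≈ 3252.0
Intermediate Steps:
C(l, N) = 2 + N
(C(48, -15) + 3265) + 1/(-3349) = ((2 - 15) + 3265) + 1/(-3349) = (-13 + 3265) - 1/3349 = 3252 - 1/3349 = 10890947/3349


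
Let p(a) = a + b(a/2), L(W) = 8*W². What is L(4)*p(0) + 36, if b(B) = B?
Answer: 36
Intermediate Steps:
p(a) = 3*a/2 (p(a) = a + a/2 = 3*a/2)
L(4)*p(0) + 36 = (8*4²)*((3/2)*0) + 36 = (8*16)*0 + 36 = 128*0 + 36 = 0 + 36 = 36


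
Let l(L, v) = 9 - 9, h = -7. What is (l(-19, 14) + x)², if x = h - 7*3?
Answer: 784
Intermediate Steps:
l(L, v) = 0
x = -28 (x = -7 - 7*3 = -7 - 21 = -28)
(l(-19, 14) + x)² = (0 - 28)² = (-28)² = 784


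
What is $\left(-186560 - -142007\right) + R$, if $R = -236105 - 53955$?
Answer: $-334613$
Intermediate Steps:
$R = -290060$
$\left(-186560 - -142007\right) + R = \left(-186560 - -142007\right) - 290060 = \left(-186560 + 142007\right) - 290060 = -44553 - 290060 = -334613$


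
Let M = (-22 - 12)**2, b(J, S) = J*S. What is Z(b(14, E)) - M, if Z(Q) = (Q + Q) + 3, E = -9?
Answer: -1405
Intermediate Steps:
Z(Q) = 3 + 2*Q (Z(Q) = 2*Q + 3 = 3 + 2*Q)
M = 1156 (M = (-34)**2 = 1156)
Z(b(14, E)) - M = (3 + 2*(14*(-9))) - 1*1156 = (3 + 2*(-126)) - 1156 = (3 - 252) - 1156 = -249 - 1156 = -1405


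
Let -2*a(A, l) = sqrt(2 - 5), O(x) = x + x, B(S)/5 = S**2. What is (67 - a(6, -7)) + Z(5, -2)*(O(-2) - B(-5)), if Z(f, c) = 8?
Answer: -965 + I*sqrt(3)/2 ≈ -965.0 + 0.86602*I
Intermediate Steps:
B(S) = 5*S**2
O(x) = 2*x
a(A, l) = -I*sqrt(3)/2 (a(A, l) = -sqrt(2 - 5)/2 = -I*sqrt(3)/2)
(67 - a(6, -7)) + Z(5, -2)*(O(-2) - B(-5)) = (67 - (-1)*I*sqrt(3)/2) + 8*(2*(-2) - 5*(-5)**2) = (67 + I*sqrt(3)/2) + 8*(-4 - 5*25) = (67 + I*sqrt(3)/2) + 8*(-4 - 1*125) = (67 + I*sqrt(3)/2) + 8*(-4 - 125) = (67 + I*sqrt(3)/2) + 8*(-129) = (67 + I*sqrt(3)/2) - 1032 = -965 + I*sqrt(3)/2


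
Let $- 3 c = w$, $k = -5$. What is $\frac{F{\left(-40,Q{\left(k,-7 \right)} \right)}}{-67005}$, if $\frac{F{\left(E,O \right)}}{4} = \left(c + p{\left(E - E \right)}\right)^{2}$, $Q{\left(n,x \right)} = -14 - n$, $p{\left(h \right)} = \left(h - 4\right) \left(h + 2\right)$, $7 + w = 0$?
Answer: $- \frac{1156}{603045} \approx -0.0019169$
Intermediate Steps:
$w = -7$ ($w = -7 + 0 = -7$)
$c = \frac{7}{3}$ ($c = \left(- \frac{1}{3}\right) \left(-7\right) = \frac{7}{3} \approx 2.3333$)
$p{\left(h \right)} = \left(-4 + h\right) \left(2 + h\right)$
$F{\left(E,O \right)} = \frac{1156}{9}$ ($F{\left(E,O \right)} = 4 \left(\frac{7}{3} - \left(8 - \left(E - E\right)^{2} + 2 \left(E - E\right)\right)\right)^{2} = 4 \left(\frac{7}{3} - \left(8 - 0^{2}\right)\right)^{2} = 4 \left(\frac{7}{3} + \left(-8 + 0 + 0\right)\right)^{2} = 4 \left(\frac{7}{3} - 8\right)^{2} = 4 \left(- \frac{17}{3}\right)^{2} = 4 \cdot \frac{289}{9} = \frac{1156}{9}$)
$\frac{F{\left(-40,Q{\left(k,-7 \right)} \right)}}{-67005} = \frac{1156}{9 \left(-67005\right)} = \frac{1156}{9} \left(- \frac{1}{67005}\right) = - \frac{1156}{603045}$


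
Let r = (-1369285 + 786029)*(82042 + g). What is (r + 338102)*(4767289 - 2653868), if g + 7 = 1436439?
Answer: -1871769765667040882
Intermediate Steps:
g = 1436432 (g = -7 + 1436439 = 1436432)
r = -885659071344 (r = (-1369285 + 786029)*(82042 + 1436432) = -583256*1518474 = -885659071344)
(r + 338102)*(4767289 - 2653868) = (-885659071344 + 338102)*(4767289 - 2653868) = -885658733242*2113421 = -1871769765667040882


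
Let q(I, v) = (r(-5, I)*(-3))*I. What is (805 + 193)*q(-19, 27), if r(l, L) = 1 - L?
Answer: 1137720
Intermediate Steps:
q(I, v) = I*(-3 + 3*I) (q(I, v) = ((1 - I)*(-3))*I = (-3 + 3*I)*I = I*(-3 + 3*I))
(805 + 193)*q(-19, 27) = (805 + 193)*(3*(-19)*(-1 - 19)) = 998*(3*(-19)*(-20)) = 998*1140 = 1137720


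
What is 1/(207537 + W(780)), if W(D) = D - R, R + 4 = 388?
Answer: 1/207933 ≈ 4.8092e-6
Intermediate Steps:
R = 384 (R = -4 + 388 = 384)
W(D) = -384 + D (W(D) = D - 1*384 = D - 384 = -384 + D)
1/(207537 + W(780)) = 1/(207537 + (-384 + 780)) = 1/(207537 + 396) = 1/207933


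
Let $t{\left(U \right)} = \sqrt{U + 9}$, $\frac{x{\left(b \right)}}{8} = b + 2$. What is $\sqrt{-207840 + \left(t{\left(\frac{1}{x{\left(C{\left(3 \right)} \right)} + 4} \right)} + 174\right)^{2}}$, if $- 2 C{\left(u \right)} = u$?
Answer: $\frac{\sqrt{-3325440 + \left(696 + \sqrt{146}\right)^{2}}}{4} \approx 420.12 i$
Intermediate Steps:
$C{\left(u \right)} = - \frac{u}{2}$
$x{\left(b \right)} = 16 + 8 b$ ($x{\left(b \right)} = 8 \left(b + 2\right) = 8 \left(2 + b\right) = 16 + 8 b$)
$t{\left(U \right)} = \sqrt{9 + U}$
$\sqrt{-207840 + \left(t{\left(\frac{1}{x{\left(C{\left(3 \right)} \right)} + 4} \right)} + 174\right)^{2}} = \sqrt{-207840 + \left(\sqrt{9 + \frac{1}{\left(16 + 8 \left(\left(- \frac{1}{2}\right) 3\right)\right) + 4}} + 174\right)^{2}} = \sqrt{-207840 + \left(\sqrt{9 + \frac{1}{\left(16 + 8 \left(- \frac{3}{2}\right)\right) + 4}} + 174\right)^{2}} = \sqrt{-207840 + \left(\sqrt{9 + \frac{1}{\left(16 - 12\right) + 4}} + 174\right)^{2}} = \sqrt{-207840 + \left(\sqrt{9 + \frac{1}{4 + 4}} + 174\right)^{2}} = \sqrt{-207840 + \left(\sqrt{9 + \frac{1}{8}} + 174\right)^{2}} = \sqrt{-207840 + \left(\sqrt{\frac{73}{8}} + 174\right)^{2}} = \sqrt{-207840 + \left(\frac{\sqrt{146}}{4} + 174\right)^{2}} = \sqrt{-207840 + \left(174 + \frac{\sqrt{146}}{4}\right)^{2}}$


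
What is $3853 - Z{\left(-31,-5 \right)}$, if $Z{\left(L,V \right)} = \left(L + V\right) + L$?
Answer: $3920$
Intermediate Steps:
$Z{\left(L,V \right)} = V + 2 L$
$3853 - Z{\left(-31,-5 \right)} = 3853 - \left(-5 + 2 \left(-31\right)\right) = 3853 - \left(-5 - 62\right) = 3853 - -67 = 3853 + 67 = 3920$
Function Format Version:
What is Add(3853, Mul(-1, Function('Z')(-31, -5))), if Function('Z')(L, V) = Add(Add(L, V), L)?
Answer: 3920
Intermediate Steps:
Function('Z')(L, V) = Add(V, Mul(2, L))
Add(3853, Mul(-1, Function('Z')(-31, -5))) = Add(3853, Mul(-1, Add(-5, Mul(2, -31)))) = Add(3853, Mul(-1, Add(-5, -62))) = Add(3853, Mul(-1, -67)) = Add(3853, 67) = 3920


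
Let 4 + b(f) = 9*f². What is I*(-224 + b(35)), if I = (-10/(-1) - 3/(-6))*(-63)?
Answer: -14284431/2 ≈ -7.1422e+6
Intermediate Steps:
b(f) = -4 + 9*f²
I = -1323/2 (I = (-10*(-1) - 3*(-⅙))*(-63) = (10 + ½)*(-63) = (21/2)*(-63) = -1323/2 ≈ -661.50)
I*(-224 + b(35)) = -1323*(-224 + (-4 + 9*35²))/2 = -1323*(-224 + (-4 + 9*1225))/2 = -1323*(-224 + (-4 + 11025))/2 = -1323*(-224 + 11021)/2 = -1323/2*10797 = -14284431/2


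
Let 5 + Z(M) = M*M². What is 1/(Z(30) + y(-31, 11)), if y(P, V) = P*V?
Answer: 1/26654 ≈ 3.7518e-5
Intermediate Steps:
Z(M) = -5 + M³ (Z(M) = -5 + M*M² = -5 + M³)
1/(Z(30) + y(-31, 11)) = 1/((-5 + 30³) - 31*11) = 1/((-5 + 27000) - 341) = 1/(26995 - 341) = 1/26654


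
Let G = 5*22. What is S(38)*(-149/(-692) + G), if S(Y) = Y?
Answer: 1449111/346 ≈ 4188.2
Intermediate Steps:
G = 110
S(38)*(-149/(-692) + G) = 38*(-149/(-692) + 110) = 38*(-149*(-1/692) + 110) = 38*(149/692 + 110) = 38*(76269/692) = 1449111/346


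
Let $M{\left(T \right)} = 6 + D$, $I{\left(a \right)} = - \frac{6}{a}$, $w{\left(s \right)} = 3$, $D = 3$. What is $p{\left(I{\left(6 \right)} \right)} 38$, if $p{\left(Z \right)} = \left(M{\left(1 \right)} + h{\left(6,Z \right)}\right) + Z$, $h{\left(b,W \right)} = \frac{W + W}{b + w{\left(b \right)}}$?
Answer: $\frac{2660}{9} \approx 295.56$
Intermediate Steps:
$h{\left(b,W \right)} = \frac{2 W}{3 + b}$ ($h{\left(b,W \right)} = \frac{W + W}{b + 3} = \frac{2 W}{3 + b}$)
$M{\left(T \right)} = 9$ ($M{\left(T \right)} = 6 + 3 = 9$)
$p{\left(Z \right)} = 9 + \frac{11 Z}{9}$ ($p{\left(Z \right)} = \left(9 + \frac{2 Z}{3 + 6}\right) + Z = \left(9 + \frac{2 Z}{9}\right) + Z = 9 + \frac{11 Z}{9}$)
$p{\left(I{\left(6 \right)} \right)} 38 = \left(9 + \frac{11 \left(- \frac{6}{6}\right)}{9}\right) 38 = \left(9 + \frac{11 \left(\left(-6\right) \frac{1}{6}\right)}{9}\right) 38 = \left(9 + \frac{11}{9} \left(-1\right)\right) 38 = \left(9 - \frac{11}{9}\right) 38 = \frac{70}{9} \cdot 38 = \frac{2660}{9}$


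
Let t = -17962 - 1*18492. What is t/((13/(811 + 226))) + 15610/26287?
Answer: -993721948096/341731 ≈ -2.9079e+6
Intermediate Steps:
t = -36454 (t = -17962 - 18492 = -36454)
t/((13/(811 + 226))) + 15610/26287 = -36454/(13/(811 + 226)) + 15610/26287 = -36454/(13/1037) + 15610*(1/26287) = -36454/((1/1037)*13) + 15610/26287 = -36454/13/1037 + 15610/26287 = -36454*1037/13 + 15610/26287 = -37802798/13 + 15610/26287 = -993721948096/341731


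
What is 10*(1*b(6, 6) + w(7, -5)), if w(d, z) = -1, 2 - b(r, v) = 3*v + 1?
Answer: -180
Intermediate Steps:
b(r, v) = 1 - 3*v (b(r, v) = 2 - (3*v + 1) = 2 - (1 + 3*v) = 2 + (-1 - 3*v) = 1 - 3*v)
10*(1*b(6, 6) + w(7, -5)) = 10*(1*(1 - 3*6) - 1) = 10*(1*(1 - 18) - 1) = 10*(1*(-17) - 1) = 10*(-17 - 1) = 10*(-18) = -180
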